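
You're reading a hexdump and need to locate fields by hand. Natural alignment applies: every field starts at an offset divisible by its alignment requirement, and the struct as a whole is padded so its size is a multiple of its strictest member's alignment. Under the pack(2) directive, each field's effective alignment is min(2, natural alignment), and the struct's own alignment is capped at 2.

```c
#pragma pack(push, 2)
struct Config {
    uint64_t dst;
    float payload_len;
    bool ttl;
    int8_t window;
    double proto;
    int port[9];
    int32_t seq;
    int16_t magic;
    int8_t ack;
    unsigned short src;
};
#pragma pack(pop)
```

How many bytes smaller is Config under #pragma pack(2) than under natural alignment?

natural layout:
  0..8  dst  (8B, 8-aligned)
  8..12  payload_len  (4B, 4-aligned)
  12..13  ttl  (1B, 1-aligned)
  13..14  window  (1B, 1-aligned)
  14..16  -- padding (2B)
  16..24  proto  (8B, 8-aligned)
  24..60  port  (36B, 4-aligned)
  60..64  seq  (4B, 4-aligned)
  64..66  magic  (2B, 2-aligned)
  66..67  ack  (1B, 1-aligned)
  67..68  -- padding (1B)
  68..70  src  (2B, 2-aligned)
  70..72  -- tail padding (2B)
  sizeof = 72, alignof = 8
packed(2) layout:
  0..8  dst  (8B, 2-aligned)
  8..12  payload_len  (4B, 2-aligned)
  12..13  ttl  (1B, 1-aligned)
  13..14  window  (1B, 1-aligned)
  14..22  proto  (8B, 2-aligned)
  22..58  port  (36B, 2-aligned)
  58..62  seq  (4B, 2-aligned)
  62..64  magic  (2B, 2-aligned)
  64..65  ack  (1B, 1-aligned)
  65..66  -- padding (1B)
  66..68  src  (2B, 2-aligned)
  sizeof = 68, alignof = 2
72 − 68 = 4

4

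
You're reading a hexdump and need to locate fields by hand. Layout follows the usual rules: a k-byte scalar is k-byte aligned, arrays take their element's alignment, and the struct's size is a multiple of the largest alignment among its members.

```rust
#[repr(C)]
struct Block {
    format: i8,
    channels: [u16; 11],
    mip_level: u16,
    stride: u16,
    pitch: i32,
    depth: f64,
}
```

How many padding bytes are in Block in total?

1

0..1  format  (1B, 1-aligned)
1..2  -- padding (1B)
2..24  channels  (22B, 2-aligned)
24..26  mip_level  (2B, 2-aligned)
26..28  stride  (2B, 2-aligned)
28..32  pitch  (4B, 4-aligned)
32..40  depth  (8B, 8-aligned)
sizeof = 40, alignof = 8
data bytes 39, size 40 → padding 1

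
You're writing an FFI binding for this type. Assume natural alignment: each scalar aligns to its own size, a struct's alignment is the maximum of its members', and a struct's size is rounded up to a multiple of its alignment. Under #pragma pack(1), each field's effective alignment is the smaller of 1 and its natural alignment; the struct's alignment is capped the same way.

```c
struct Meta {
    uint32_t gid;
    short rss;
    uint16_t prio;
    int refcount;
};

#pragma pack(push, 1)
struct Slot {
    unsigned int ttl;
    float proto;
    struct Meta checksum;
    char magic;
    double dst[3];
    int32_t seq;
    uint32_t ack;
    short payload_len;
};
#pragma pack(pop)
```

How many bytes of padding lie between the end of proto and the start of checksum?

Meta: gid at 0 (size 4, align 4) → ends 4; rss at 4 (size 2, align 2) → ends 6; prio at 6 (size 2, align 2) → ends 8; refcount at 8 (size 4, align 4) → ends 12; total 12 bytes, alignment 4
ttl at 0 (size 4, align 1) → ends 4
proto at 4 (size 4, align 1) → ends 8
checksum at 8 (size 12, align 1) → ends 20

0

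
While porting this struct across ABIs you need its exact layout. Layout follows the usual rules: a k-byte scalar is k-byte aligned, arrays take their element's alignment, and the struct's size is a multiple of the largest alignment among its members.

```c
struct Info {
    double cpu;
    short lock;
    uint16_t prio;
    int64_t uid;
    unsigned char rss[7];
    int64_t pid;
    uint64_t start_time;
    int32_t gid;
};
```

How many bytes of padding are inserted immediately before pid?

@0: cpu [8B, align 8] → 8
@8: lock [2B, align 2] → 10
@10: prio [2B, align 2] → 12
+4 pad (align 8)
@16: uid [8B, align 8] → 24
@24: rss [7B, align 1] → 31
+1 pad (align 8)
@32: pid [8B, align 8] → 40

1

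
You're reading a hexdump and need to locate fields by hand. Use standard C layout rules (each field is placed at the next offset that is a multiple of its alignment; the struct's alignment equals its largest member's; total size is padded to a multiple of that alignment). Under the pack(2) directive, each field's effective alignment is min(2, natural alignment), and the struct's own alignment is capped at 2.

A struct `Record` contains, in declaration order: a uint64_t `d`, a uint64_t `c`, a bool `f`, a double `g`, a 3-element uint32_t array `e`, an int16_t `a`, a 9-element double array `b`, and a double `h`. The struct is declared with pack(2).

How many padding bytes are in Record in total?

1

0..8  d  (8B, 2-aligned)
8..16  c  (8B, 2-aligned)
16..17  f  (1B, 1-aligned)
17..18  -- padding (1B)
18..26  g  (8B, 2-aligned)
26..38  e  (12B, 2-aligned)
38..40  a  (2B, 2-aligned)
40..112  b  (72B, 2-aligned)
112..120  h  (8B, 2-aligned)
sizeof = 120, alignof = 2
data bytes 119, size 120 → padding 1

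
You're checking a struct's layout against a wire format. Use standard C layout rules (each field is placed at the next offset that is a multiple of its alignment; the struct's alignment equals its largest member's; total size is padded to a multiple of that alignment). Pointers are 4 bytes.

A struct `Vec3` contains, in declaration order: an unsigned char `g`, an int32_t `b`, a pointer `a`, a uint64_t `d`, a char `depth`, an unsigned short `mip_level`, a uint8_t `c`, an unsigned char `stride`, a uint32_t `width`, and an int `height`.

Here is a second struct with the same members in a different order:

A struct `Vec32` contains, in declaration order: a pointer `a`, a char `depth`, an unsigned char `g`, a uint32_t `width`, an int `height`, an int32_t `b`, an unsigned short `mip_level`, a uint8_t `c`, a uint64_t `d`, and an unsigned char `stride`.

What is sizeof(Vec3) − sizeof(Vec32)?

0

0..1  g  (1B, 1-aligned)
1..4  -- padding (3B)
4..8  b  (4B, 4-aligned)
8..12  a  (4B, 4-aligned)
12..16  -- padding (4B)
16..24  d  (8B, 8-aligned)
24..25  depth  (1B, 1-aligned)
25..26  -- padding (1B)
26..28  mip_level  (2B, 2-aligned)
28..29  c  (1B, 1-aligned)
29..30  stride  (1B, 1-aligned)
30..32  -- padding (2B)
32..36  width  (4B, 4-aligned)
36..40  height  (4B, 4-aligned)
sizeof = 40, alignof = 8
— Vec32 —
0..4  a  (4B, 4-aligned)
4..5  depth  (1B, 1-aligned)
5..6  g  (1B, 1-aligned)
6..8  -- padding (2B)
8..12  width  (4B, 4-aligned)
12..16  height  (4B, 4-aligned)
16..20  b  (4B, 4-aligned)
20..22  mip_level  (2B, 2-aligned)
22..23  c  (1B, 1-aligned)
23..24  -- padding (1B)
24..32  d  (8B, 8-aligned)
32..33  stride  (1B, 1-aligned)
33..40  -- tail padding (7B)
sizeof = 40, alignof = 8
40 − 40 = 0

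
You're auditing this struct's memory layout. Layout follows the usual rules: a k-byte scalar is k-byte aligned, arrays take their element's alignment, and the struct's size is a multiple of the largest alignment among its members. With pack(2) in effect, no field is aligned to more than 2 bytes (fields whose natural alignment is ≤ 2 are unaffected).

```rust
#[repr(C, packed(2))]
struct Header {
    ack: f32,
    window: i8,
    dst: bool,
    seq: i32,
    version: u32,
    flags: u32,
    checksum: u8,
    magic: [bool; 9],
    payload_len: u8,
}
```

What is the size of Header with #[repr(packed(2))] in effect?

0..4  ack  (4B, 2-aligned)
4..5  window  (1B, 1-aligned)
5..6  dst  (1B, 1-aligned)
6..10  seq  (4B, 2-aligned)
10..14  version  (4B, 2-aligned)
14..18  flags  (4B, 2-aligned)
18..19  checksum  (1B, 1-aligned)
19..28  magic  (9B, 1-aligned)
28..29  payload_len  (1B, 1-aligned)
29..30  -- tail padding (1B)
sizeof = 30, alignof = 2

30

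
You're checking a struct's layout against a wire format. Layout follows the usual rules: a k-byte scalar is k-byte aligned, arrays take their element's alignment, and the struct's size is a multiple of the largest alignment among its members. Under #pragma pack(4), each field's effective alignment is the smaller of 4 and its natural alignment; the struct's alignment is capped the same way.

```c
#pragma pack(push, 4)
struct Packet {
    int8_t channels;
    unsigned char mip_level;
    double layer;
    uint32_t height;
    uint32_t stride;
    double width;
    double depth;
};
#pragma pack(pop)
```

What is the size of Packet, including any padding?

36 bytes

channels at 0 (size 1, align 1) → ends 1
mip_level at 1 (size 1, align 1) → ends 2
pad 2 to align 4 for layer
layer at 4 (size 8, align 4) → ends 12
height at 12 (size 4, align 4) → ends 16
stride at 16 (size 4, align 4) → ends 20
width at 20 (size 8, align 4) → ends 28
depth at 28 (size 8, align 4) → ends 36
total 36 bytes, alignment 4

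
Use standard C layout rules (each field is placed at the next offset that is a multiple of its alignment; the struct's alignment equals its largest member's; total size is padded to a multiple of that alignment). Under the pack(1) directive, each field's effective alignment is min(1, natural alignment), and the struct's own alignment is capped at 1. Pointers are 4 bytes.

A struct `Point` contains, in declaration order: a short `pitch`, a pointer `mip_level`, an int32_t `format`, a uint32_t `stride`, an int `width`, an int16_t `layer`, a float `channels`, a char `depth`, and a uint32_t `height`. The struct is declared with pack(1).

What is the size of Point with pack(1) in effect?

pitch at 0 (size 2, align 1) → ends 2
mip_level at 2 (size 4, align 1) → ends 6
format at 6 (size 4, align 1) → ends 10
stride at 10 (size 4, align 1) → ends 14
width at 14 (size 4, align 1) → ends 18
layer at 18 (size 2, align 1) → ends 20
channels at 20 (size 4, align 1) → ends 24
depth at 24 (size 1, align 1) → ends 25
height at 25 (size 4, align 1) → ends 29
total 29 bytes, alignment 1

29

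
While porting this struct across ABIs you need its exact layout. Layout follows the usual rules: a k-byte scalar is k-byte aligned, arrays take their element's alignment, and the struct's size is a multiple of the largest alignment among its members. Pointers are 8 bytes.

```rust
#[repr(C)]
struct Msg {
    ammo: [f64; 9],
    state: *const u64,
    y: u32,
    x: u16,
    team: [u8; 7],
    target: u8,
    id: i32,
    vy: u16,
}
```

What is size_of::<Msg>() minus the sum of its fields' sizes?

ammo at 0 (size 72, align 8) → ends 72
state at 72 (size 8, align 8) → ends 80
y at 80 (size 4, align 4) → ends 84
x at 84 (size 2, align 2) → ends 86
team at 86 (size 7, align 1) → ends 93
target at 93 (size 1, align 1) → ends 94
pad 2 to align 4 for id
id at 96 (size 4, align 4) → ends 100
vy at 100 (size 2, align 2) → ends 102
tail pad 2 to reach multiple of 8
total 104 bytes, alignment 8
data bytes 100, size 104 → padding 4

4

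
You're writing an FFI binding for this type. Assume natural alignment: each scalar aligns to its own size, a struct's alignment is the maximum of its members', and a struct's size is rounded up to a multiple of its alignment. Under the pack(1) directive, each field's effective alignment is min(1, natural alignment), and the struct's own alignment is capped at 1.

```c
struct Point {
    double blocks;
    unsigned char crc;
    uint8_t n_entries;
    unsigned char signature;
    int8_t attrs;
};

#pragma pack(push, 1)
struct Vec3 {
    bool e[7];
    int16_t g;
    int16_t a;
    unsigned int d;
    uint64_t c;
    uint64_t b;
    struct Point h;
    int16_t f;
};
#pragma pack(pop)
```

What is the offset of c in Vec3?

15

Point: 0..8  blocks  (8B, 8-aligned); 8..9  crc  (1B, 1-aligned); 9..10  n_entries  (1B, 1-aligned); 10..11  signature  (1B, 1-aligned); 11..12  attrs  (1B, 1-aligned); 12..16  -- tail padding (4B); sizeof = 16, alignof = 8
0..7  e  (7B, 1-aligned)
7..9  g  (2B, 1-aligned)
9..11  a  (2B, 1-aligned)
11..15  d  (4B, 1-aligned)
15..23  c  (8B, 1-aligned)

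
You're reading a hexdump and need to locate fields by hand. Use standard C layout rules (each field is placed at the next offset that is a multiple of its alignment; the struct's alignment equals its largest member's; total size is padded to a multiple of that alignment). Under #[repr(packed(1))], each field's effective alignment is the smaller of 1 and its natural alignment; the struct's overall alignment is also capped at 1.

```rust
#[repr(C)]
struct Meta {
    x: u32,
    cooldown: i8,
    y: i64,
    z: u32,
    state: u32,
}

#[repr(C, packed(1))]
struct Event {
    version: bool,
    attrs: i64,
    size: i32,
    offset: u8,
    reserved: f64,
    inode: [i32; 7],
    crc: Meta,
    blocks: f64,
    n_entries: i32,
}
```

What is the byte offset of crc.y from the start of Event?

58

Meta: @0: x [4B, align 4] → 4; @4: cooldown [1B, align 1] → 5; +3 pad (align 8); @8: y [8B, align 8] → 16; @16: z [4B, align 4] → 20; @20: state [4B, align 4] → 24; size 24, align 8
@0: version [1B, align 1] → 1
@1: attrs [8B, align 1] → 9
@9: size [4B, align 1] → 13
@13: offset [1B, align 1] → 14
@14: reserved [8B, align 1] → 22
@22: inode [28B, align 1] → 50
@50: crc [24B, align 1] → 74
within Meta: y at 8
50 + 8 = 58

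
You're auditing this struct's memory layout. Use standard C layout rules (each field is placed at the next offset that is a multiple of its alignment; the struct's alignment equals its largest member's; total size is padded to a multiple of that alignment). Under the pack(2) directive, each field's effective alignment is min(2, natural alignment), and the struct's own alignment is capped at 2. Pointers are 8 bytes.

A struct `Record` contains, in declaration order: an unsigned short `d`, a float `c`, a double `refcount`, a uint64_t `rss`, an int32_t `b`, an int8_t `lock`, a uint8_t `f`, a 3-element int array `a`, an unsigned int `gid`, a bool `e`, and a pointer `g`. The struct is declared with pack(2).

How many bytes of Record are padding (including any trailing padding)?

1

0..2  d  (2B, 2-aligned)
2..6  c  (4B, 2-aligned)
6..14  refcount  (8B, 2-aligned)
14..22  rss  (8B, 2-aligned)
22..26  b  (4B, 2-aligned)
26..27  lock  (1B, 1-aligned)
27..28  f  (1B, 1-aligned)
28..40  a  (12B, 2-aligned)
40..44  gid  (4B, 2-aligned)
44..45  e  (1B, 1-aligned)
45..46  -- padding (1B)
46..54  g  (8B, 2-aligned)
sizeof = 54, alignof = 2
data bytes 53, size 54 → padding 1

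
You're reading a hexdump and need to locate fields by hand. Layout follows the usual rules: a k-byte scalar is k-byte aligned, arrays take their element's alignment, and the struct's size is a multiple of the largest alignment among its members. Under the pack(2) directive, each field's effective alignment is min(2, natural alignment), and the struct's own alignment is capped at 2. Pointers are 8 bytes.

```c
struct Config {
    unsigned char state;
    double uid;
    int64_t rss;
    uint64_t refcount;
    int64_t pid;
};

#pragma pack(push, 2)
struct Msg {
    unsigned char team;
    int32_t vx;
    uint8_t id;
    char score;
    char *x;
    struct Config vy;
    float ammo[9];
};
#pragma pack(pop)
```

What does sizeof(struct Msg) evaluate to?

92

Config: 0..1  state  (1B, 1-aligned); 1..8  -- padding (7B); 8..16  uid  (8B, 8-aligned); 16..24  rss  (8B, 8-aligned); 24..32  refcount  (8B, 8-aligned); 32..40  pid  (8B, 8-aligned); sizeof = 40, alignof = 8
0..1  team  (1B, 1-aligned)
1..2  -- padding (1B)
2..6  vx  (4B, 2-aligned)
6..7  id  (1B, 1-aligned)
7..8  score  (1B, 1-aligned)
8..16  x  (8B, 2-aligned)
16..56  vy  (40B, 2-aligned)
56..92  ammo  (36B, 2-aligned)
sizeof = 92, alignof = 2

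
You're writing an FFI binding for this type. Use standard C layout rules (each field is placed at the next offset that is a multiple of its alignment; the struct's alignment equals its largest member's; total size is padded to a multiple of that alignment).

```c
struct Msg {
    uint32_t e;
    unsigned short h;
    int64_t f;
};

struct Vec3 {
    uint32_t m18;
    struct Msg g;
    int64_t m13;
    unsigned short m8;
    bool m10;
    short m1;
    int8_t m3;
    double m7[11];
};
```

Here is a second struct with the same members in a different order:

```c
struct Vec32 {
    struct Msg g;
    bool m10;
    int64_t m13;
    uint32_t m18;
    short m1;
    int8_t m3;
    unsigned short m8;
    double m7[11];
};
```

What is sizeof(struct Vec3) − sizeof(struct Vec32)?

Msg: @0: e [4B, align 4] → 4; @4: h [2B, align 2] → 6; +2 pad (align 8); @8: f [8B, align 8] → 16; size 16, align 8
@0: m18 [4B, align 4] → 4
+4 pad (align 8)
@8: g [16B, align 8] → 24
@24: m13 [8B, align 8] → 32
@32: m8 [2B, align 2] → 34
@34: m10 [1B, align 1] → 35
+1 pad (align 2)
@36: m1 [2B, align 2] → 38
@38: m3 [1B, align 1] → 39
+1 pad (align 8)
@40: m7 [88B, align 8] → 128
size 128, align 8
— Vec32 —
@0: g [16B, align 8] → 16
@16: m10 [1B, align 1] → 17
+7 pad (align 8)
@24: m13 [8B, align 8] → 32
@32: m18 [4B, align 4] → 36
@36: m1 [2B, align 2] → 38
@38: m3 [1B, align 1] → 39
+1 pad (align 2)
@40: m8 [2B, align 2] → 42
+6 pad (align 8)
@48: m7 [88B, align 8] → 136
size 136, align 8
128 − 136 = -8

-8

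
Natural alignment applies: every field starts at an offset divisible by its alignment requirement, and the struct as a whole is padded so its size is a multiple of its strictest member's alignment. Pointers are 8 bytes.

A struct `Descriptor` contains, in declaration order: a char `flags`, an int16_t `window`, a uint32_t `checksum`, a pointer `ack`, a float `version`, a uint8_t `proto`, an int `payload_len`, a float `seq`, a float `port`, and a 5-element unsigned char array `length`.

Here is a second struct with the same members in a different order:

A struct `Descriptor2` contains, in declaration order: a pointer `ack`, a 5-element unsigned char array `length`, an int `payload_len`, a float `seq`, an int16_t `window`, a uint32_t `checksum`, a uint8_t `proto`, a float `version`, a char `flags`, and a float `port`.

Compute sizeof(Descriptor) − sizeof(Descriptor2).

flags at 0 (size 1, align 1) → ends 1
pad 1 to align 2 for window
window at 2 (size 2, align 2) → ends 4
checksum at 4 (size 4, align 4) → ends 8
ack at 8 (size 8, align 8) → ends 16
version at 16 (size 4, align 4) → ends 20
proto at 20 (size 1, align 1) → ends 21
pad 3 to align 4 for payload_len
payload_len at 24 (size 4, align 4) → ends 28
seq at 28 (size 4, align 4) → ends 32
port at 32 (size 4, align 4) → ends 36
length at 36 (size 5, align 1) → ends 41
tail pad 7 to reach multiple of 8
total 48 bytes, alignment 8
— Descriptor2 —
ack at 0 (size 8, align 8) → ends 8
length at 8 (size 5, align 1) → ends 13
pad 3 to align 4 for payload_len
payload_len at 16 (size 4, align 4) → ends 20
seq at 20 (size 4, align 4) → ends 24
window at 24 (size 2, align 2) → ends 26
pad 2 to align 4 for checksum
checksum at 28 (size 4, align 4) → ends 32
proto at 32 (size 1, align 1) → ends 33
pad 3 to align 4 for version
version at 36 (size 4, align 4) → ends 40
flags at 40 (size 1, align 1) → ends 41
pad 3 to align 4 for port
port at 44 (size 4, align 4) → ends 48
total 48 bytes, alignment 8
48 − 48 = 0

0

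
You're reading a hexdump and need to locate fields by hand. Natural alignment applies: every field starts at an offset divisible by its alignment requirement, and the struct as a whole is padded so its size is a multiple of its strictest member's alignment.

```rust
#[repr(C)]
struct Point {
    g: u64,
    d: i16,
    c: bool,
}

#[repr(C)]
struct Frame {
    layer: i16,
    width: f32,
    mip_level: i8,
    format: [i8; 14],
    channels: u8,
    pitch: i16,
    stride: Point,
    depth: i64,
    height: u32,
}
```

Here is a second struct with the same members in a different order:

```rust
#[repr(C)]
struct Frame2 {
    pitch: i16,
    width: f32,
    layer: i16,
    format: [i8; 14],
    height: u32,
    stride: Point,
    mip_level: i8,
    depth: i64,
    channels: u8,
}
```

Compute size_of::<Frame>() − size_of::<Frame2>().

-8

Point: 0..8  g  (8B, 8-aligned); 8..10  d  (2B, 2-aligned); 10..11  c  (1B, 1-aligned); 11..16  -- tail padding (5B); sizeof = 16, alignof = 8
0..2  layer  (2B, 2-aligned)
2..4  -- padding (2B)
4..8  width  (4B, 4-aligned)
8..9  mip_level  (1B, 1-aligned)
9..23  format  (14B, 1-aligned)
23..24  channels  (1B, 1-aligned)
24..26  pitch  (2B, 2-aligned)
26..32  -- padding (6B)
32..48  stride  (16B, 8-aligned)
48..56  depth  (8B, 8-aligned)
56..60  height  (4B, 4-aligned)
60..64  -- tail padding (4B)
sizeof = 64, alignof = 8
— Frame2 —
0..2  pitch  (2B, 2-aligned)
2..4  -- padding (2B)
4..8  width  (4B, 4-aligned)
8..10  layer  (2B, 2-aligned)
10..24  format  (14B, 1-aligned)
24..28  height  (4B, 4-aligned)
28..32  -- padding (4B)
32..48  stride  (16B, 8-aligned)
48..49  mip_level  (1B, 1-aligned)
49..56  -- padding (7B)
56..64  depth  (8B, 8-aligned)
64..65  channels  (1B, 1-aligned)
65..72  -- tail padding (7B)
sizeof = 72, alignof = 8
64 − 72 = -8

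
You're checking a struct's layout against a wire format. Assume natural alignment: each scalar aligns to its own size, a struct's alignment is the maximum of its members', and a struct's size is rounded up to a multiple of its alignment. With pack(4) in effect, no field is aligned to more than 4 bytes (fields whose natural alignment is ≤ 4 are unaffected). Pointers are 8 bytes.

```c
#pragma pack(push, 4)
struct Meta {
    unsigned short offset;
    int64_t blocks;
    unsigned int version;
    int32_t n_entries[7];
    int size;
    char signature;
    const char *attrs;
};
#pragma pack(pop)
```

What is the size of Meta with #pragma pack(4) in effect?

60

0..2  offset  (2B, 2-aligned)
2..4  -- padding (2B)
4..12  blocks  (8B, 4-aligned)
12..16  version  (4B, 4-aligned)
16..44  n_entries  (28B, 4-aligned)
44..48  size  (4B, 4-aligned)
48..49  signature  (1B, 1-aligned)
49..52  -- padding (3B)
52..60  attrs  (8B, 4-aligned)
sizeof = 60, alignof = 4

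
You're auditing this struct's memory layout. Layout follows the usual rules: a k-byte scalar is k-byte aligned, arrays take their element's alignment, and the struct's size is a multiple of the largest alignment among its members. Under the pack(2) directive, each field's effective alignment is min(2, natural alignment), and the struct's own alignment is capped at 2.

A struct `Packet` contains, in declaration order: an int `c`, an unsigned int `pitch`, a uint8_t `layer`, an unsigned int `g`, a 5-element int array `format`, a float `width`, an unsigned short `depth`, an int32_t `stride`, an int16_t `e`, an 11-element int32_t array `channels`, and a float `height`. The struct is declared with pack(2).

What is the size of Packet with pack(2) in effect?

0..4  c  (4B, 2-aligned)
4..8  pitch  (4B, 2-aligned)
8..9  layer  (1B, 1-aligned)
9..10  -- padding (1B)
10..14  g  (4B, 2-aligned)
14..34  format  (20B, 2-aligned)
34..38  width  (4B, 2-aligned)
38..40  depth  (2B, 2-aligned)
40..44  stride  (4B, 2-aligned)
44..46  e  (2B, 2-aligned)
46..90  channels  (44B, 2-aligned)
90..94  height  (4B, 2-aligned)
sizeof = 94, alignof = 2

94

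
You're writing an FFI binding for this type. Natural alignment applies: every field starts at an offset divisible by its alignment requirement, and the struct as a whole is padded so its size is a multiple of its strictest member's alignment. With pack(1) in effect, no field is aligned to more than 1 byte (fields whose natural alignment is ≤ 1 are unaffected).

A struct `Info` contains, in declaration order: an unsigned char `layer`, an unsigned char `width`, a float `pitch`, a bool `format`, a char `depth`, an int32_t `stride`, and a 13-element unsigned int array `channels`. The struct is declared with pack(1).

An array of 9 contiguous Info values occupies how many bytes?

layer at 0 (size 1, align 1) → ends 1
width at 1 (size 1, align 1) → ends 2
pitch at 2 (size 4, align 1) → ends 6
format at 6 (size 1, align 1) → ends 7
depth at 7 (size 1, align 1) → ends 8
stride at 8 (size 4, align 1) → ends 12
channels at 12 (size 52, align 1) → ends 64
total 64 bytes, alignment 1
array of 9: 9 × 64 = 576

576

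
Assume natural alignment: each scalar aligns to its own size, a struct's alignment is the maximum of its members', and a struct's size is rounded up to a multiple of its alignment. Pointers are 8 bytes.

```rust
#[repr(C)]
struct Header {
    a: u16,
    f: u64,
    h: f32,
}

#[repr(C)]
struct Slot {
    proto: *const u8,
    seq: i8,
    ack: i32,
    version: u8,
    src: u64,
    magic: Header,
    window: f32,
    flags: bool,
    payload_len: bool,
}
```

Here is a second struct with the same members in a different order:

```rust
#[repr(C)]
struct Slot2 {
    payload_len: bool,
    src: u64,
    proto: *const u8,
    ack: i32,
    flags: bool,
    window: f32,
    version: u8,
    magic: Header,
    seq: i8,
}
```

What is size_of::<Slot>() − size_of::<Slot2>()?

Header: a at 0 (size 2, align 2) → ends 2; pad 6 to align 8 for f; f at 8 (size 8, align 8) → ends 16; h at 16 (size 4, align 4) → ends 20; tail pad 4 to reach multiple of 8; total 24 bytes, alignment 8
proto at 0 (size 8, align 8) → ends 8
seq at 8 (size 1, align 1) → ends 9
pad 3 to align 4 for ack
ack at 12 (size 4, align 4) → ends 16
version at 16 (size 1, align 1) → ends 17
pad 7 to align 8 for src
src at 24 (size 8, align 8) → ends 32
magic at 32 (size 24, align 8) → ends 56
window at 56 (size 4, align 4) → ends 60
flags at 60 (size 1, align 1) → ends 61
payload_len at 61 (size 1, align 1) → ends 62
tail pad 2 to reach multiple of 8
total 64 bytes, alignment 8
— Slot2 —
payload_len at 0 (size 1, align 1) → ends 1
pad 7 to align 8 for src
src at 8 (size 8, align 8) → ends 16
proto at 16 (size 8, align 8) → ends 24
ack at 24 (size 4, align 4) → ends 28
flags at 28 (size 1, align 1) → ends 29
pad 3 to align 4 for window
window at 32 (size 4, align 4) → ends 36
version at 36 (size 1, align 1) → ends 37
pad 3 to align 8 for magic
magic at 40 (size 24, align 8) → ends 64
seq at 64 (size 1, align 1) → ends 65
tail pad 7 to reach multiple of 8
total 72 bytes, alignment 8
64 − 72 = -8

-8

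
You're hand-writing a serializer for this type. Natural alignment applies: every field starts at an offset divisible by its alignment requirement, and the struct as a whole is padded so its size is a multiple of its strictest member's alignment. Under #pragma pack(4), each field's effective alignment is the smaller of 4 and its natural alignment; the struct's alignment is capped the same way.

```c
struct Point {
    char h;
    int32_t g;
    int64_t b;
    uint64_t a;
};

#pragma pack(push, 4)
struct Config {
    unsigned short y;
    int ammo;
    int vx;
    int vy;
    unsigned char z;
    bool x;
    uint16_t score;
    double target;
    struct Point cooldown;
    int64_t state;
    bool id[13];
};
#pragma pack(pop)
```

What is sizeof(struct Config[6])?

456

Point: h at 0 (size 1, align 1) → ends 1; pad 3 to align 4 for g; g at 4 (size 4, align 4) → ends 8; b at 8 (size 8, align 8) → ends 16; a at 16 (size 8, align 8) → ends 24; total 24 bytes, alignment 8
y at 0 (size 2, align 2) → ends 2
pad 2 to align 4 for ammo
ammo at 4 (size 4, align 4) → ends 8
vx at 8 (size 4, align 4) → ends 12
vy at 12 (size 4, align 4) → ends 16
z at 16 (size 1, align 1) → ends 17
x at 17 (size 1, align 1) → ends 18
score at 18 (size 2, align 2) → ends 20
target at 20 (size 8, align 4) → ends 28
cooldown at 28 (size 24, align 4) → ends 52
state at 52 (size 8, align 4) → ends 60
id at 60 (size 13, align 1) → ends 73
tail pad 3 to reach multiple of 4
total 76 bytes, alignment 4
array of 6: 6 × 76 = 456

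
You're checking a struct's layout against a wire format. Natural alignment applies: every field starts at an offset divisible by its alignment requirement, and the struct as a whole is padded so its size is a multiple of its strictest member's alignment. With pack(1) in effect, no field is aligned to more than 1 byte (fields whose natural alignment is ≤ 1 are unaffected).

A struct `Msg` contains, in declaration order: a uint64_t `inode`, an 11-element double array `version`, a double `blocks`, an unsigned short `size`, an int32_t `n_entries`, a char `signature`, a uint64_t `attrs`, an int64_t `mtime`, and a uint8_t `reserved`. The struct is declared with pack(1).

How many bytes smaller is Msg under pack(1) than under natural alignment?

16

natural layout:
  0..8  inode  (8B, 8-aligned)
  8..96  version  (88B, 8-aligned)
  96..104  blocks  (8B, 8-aligned)
  104..106  size  (2B, 2-aligned)
  106..108  -- padding (2B)
  108..112  n_entries  (4B, 4-aligned)
  112..113  signature  (1B, 1-aligned)
  113..120  -- padding (7B)
  120..128  attrs  (8B, 8-aligned)
  128..136  mtime  (8B, 8-aligned)
  136..137  reserved  (1B, 1-aligned)
  137..144  -- tail padding (7B)
  sizeof = 144, alignof = 8
packed(1) layout:
  0..8  inode  (8B, 1-aligned)
  8..96  version  (88B, 1-aligned)
  96..104  blocks  (8B, 1-aligned)
  104..106  size  (2B, 1-aligned)
  106..110  n_entries  (4B, 1-aligned)
  110..111  signature  (1B, 1-aligned)
  111..119  attrs  (8B, 1-aligned)
  119..127  mtime  (8B, 1-aligned)
  127..128  reserved  (1B, 1-aligned)
  sizeof = 128, alignof = 1
144 − 128 = 16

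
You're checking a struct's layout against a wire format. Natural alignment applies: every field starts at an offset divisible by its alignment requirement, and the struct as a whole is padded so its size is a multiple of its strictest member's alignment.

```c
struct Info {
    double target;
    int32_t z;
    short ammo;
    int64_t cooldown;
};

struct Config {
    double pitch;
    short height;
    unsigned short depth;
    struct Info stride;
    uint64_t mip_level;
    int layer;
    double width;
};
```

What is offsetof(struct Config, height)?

8

Info: target at 0 (size 8, align 8) → ends 8; z at 8 (size 4, align 4) → ends 12; ammo at 12 (size 2, align 2) → ends 14; pad 2 to align 8 for cooldown; cooldown at 16 (size 8, align 8) → ends 24; total 24 bytes, alignment 8
pitch at 0 (size 8, align 8) → ends 8
height at 8 (size 2, align 2) → ends 10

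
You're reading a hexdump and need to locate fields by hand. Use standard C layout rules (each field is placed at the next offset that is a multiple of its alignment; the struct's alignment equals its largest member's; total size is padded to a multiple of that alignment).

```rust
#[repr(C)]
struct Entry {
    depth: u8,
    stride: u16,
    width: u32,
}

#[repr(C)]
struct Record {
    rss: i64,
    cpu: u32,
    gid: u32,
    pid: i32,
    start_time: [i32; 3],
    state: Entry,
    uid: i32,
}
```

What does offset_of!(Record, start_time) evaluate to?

20

Entry: 0..1  depth  (1B, 1-aligned); 1..2  -- padding (1B); 2..4  stride  (2B, 2-aligned); 4..8  width  (4B, 4-aligned); sizeof = 8, alignof = 4
0..8  rss  (8B, 8-aligned)
8..12  cpu  (4B, 4-aligned)
12..16  gid  (4B, 4-aligned)
16..20  pid  (4B, 4-aligned)
20..32  start_time  (12B, 4-aligned)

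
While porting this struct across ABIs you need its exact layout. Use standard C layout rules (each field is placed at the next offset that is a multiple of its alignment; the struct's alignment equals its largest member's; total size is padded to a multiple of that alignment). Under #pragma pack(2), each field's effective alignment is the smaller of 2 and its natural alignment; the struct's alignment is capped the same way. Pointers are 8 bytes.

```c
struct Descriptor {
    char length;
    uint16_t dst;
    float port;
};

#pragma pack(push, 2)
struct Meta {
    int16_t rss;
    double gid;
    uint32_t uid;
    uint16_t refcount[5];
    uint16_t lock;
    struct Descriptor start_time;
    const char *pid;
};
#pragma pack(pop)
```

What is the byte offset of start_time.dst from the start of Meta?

28

Descriptor: length at 0 (size 1, align 1) → ends 1; pad 1 to align 2 for dst; dst at 2 (size 2, align 2) → ends 4; port at 4 (size 4, align 4) → ends 8; total 8 bytes, alignment 4
rss at 0 (size 2, align 2) → ends 2
gid at 2 (size 8, align 2) → ends 10
uid at 10 (size 4, align 2) → ends 14
refcount at 14 (size 10, align 2) → ends 24
lock at 24 (size 2, align 2) → ends 26
start_time at 26 (size 8, align 2) → ends 34
within Descriptor: dst at 2
26 + 2 = 28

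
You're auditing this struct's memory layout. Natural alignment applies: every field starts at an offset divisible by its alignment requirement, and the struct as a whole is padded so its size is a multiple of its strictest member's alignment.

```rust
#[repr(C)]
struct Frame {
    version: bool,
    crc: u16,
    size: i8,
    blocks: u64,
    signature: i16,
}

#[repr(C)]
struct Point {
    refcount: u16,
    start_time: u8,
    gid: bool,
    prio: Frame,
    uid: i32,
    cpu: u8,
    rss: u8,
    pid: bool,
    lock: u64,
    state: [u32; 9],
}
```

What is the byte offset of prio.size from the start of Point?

12

Frame: 0..1  version  (1B, 1-aligned); 1..2  -- padding (1B); 2..4  crc  (2B, 2-aligned); 4..5  size  (1B, 1-aligned); 5..8  -- padding (3B); 8..16  blocks  (8B, 8-aligned); 16..18  signature  (2B, 2-aligned); 18..24  -- tail padding (6B); sizeof = 24, alignof = 8
0..2  refcount  (2B, 2-aligned)
2..3  start_time  (1B, 1-aligned)
3..4  gid  (1B, 1-aligned)
4..8  -- padding (4B)
8..32  prio  (24B, 8-aligned)
within Frame: size at 4
8 + 4 = 12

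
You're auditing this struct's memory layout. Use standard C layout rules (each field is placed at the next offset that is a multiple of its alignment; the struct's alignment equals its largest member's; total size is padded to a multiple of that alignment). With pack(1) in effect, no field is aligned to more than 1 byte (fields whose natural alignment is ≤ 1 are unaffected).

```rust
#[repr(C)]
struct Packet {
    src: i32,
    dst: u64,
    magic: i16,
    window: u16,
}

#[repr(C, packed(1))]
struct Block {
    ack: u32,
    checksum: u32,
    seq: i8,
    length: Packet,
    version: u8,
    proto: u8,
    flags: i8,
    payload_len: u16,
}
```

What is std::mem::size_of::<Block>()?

Packet: @0: src [4B, align 4] → 4; +4 pad (align 8); @8: dst [8B, align 8] → 16; @16: magic [2B, align 2] → 18; @18: window [2B, align 2] → 20; +4 tail pad (align 8); size 24, align 8
@0: ack [4B, align 1] → 4
@4: checksum [4B, align 1] → 8
@8: seq [1B, align 1] → 9
@9: length [24B, align 1] → 33
@33: version [1B, align 1] → 34
@34: proto [1B, align 1] → 35
@35: flags [1B, align 1] → 36
@36: payload_len [2B, align 1] → 38
size 38, align 1

38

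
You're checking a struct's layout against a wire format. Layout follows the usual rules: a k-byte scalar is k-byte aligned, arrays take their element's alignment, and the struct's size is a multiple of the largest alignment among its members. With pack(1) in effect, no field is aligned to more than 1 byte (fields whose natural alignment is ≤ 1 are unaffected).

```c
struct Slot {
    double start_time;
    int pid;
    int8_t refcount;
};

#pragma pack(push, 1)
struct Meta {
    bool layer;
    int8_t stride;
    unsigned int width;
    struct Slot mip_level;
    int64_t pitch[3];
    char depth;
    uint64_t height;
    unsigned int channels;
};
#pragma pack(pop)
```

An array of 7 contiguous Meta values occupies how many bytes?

413

Slot: start_time at 0 (size 8, align 8) → ends 8; pid at 8 (size 4, align 4) → ends 12; refcount at 12 (size 1, align 1) → ends 13; tail pad 3 to reach multiple of 8; total 16 bytes, alignment 8
layer at 0 (size 1, align 1) → ends 1
stride at 1 (size 1, align 1) → ends 2
width at 2 (size 4, align 1) → ends 6
mip_level at 6 (size 16, align 1) → ends 22
pitch at 22 (size 24, align 1) → ends 46
depth at 46 (size 1, align 1) → ends 47
height at 47 (size 8, align 1) → ends 55
channels at 55 (size 4, align 1) → ends 59
total 59 bytes, alignment 1
array of 7: 7 × 59 = 413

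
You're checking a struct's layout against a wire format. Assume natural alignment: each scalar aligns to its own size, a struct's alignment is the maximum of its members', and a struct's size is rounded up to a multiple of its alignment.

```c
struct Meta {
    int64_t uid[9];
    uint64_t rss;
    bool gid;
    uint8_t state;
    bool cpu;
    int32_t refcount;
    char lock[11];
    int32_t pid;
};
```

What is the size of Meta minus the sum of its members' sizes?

2

0..72  uid  (72B, 8-aligned)
72..80  rss  (8B, 8-aligned)
80..81  gid  (1B, 1-aligned)
81..82  state  (1B, 1-aligned)
82..83  cpu  (1B, 1-aligned)
83..84  -- padding (1B)
84..88  refcount  (4B, 4-aligned)
88..99  lock  (11B, 1-aligned)
99..100  -- padding (1B)
100..104  pid  (4B, 4-aligned)
sizeof = 104, alignof = 8
data bytes 102, size 104 → padding 2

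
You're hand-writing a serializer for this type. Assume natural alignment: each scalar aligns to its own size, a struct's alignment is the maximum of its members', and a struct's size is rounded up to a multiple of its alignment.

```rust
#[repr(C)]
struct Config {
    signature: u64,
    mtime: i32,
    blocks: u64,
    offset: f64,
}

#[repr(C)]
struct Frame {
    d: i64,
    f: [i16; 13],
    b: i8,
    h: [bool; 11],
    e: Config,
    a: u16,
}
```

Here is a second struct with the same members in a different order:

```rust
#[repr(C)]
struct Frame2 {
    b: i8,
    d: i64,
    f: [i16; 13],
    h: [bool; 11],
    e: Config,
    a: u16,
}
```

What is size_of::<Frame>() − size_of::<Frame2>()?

Config: @0: signature [8B, align 8] → 8; @8: mtime [4B, align 4] → 12; +4 pad (align 8); @16: blocks [8B, align 8] → 24; @24: offset [8B, align 8] → 32; size 32, align 8
@0: d [8B, align 8] → 8
@8: f [26B, align 2] → 34
@34: b [1B, align 1] → 35
@35: h [11B, align 1] → 46
+2 pad (align 8)
@48: e [32B, align 8] → 80
@80: a [2B, align 2] → 82
+6 tail pad (align 8)
size 88, align 8
— Frame2 —
@0: b [1B, align 1] → 1
+7 pad (align 8)
@8: d [8B, align 8] → 16
@16: f [26B, align 2] → 42
@42: h [11B, align 1] → 53
+3 pad (align 8)
@56: e [32B, align 8] → 88
@88: a [2B, align 2] → 90
+6 tail pad (align 8)
size 96, align 8
88 − 96 = -8

-8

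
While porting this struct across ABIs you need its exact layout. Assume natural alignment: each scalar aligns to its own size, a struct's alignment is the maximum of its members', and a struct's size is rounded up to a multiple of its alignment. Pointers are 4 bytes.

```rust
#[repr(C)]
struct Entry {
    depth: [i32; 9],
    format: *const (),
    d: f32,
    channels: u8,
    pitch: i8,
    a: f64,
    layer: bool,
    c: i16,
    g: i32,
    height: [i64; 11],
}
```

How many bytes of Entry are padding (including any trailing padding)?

0..36  depth  (36B, 4-aligned)
36..40  format  (4B, 4-aligned)
40..44  d  (4B, 4-aligned)
44..45  channels  (1B, 1-aligned)
45..46  pitch  (1B, 1-aligned)
46..48  -- padding (2B)
48..56  a  (8B, 8-aligned)
56..57  layer  (1B, 1-aligned)
57..58  -- padding (1B)
58..60  c  (2B, 2-aligned)
60..64  g  (4B, 4-aligned)
64..152  height  (88B, 8-aligned)
sizeof = 152, alignof = 8
data bytes 149, size 152 → padding 3

3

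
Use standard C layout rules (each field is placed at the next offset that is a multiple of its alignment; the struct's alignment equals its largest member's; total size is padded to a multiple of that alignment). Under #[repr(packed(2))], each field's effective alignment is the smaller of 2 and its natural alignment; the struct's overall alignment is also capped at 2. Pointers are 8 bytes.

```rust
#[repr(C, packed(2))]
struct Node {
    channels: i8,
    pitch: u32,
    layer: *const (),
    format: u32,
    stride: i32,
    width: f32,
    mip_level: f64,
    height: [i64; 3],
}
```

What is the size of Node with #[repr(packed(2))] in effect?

channels at 0 (size 1, align 1) → ends 1
pad 1 to align 2 for pitch
pitch at 2 (size 4, align 2) → ends 6
layer at 6 (size 8, align 2) → ends 14
format at 14 (size 4, align 2) → ends 18
stride at 18 (size 4, align 2) → ends 22
width at 22 (size 4, align 2) → ends 26
mip_level at 26 (size 8, align 2) → ends 34
height at 34 (size 24, align 2) → ends 58
total 58 bytes, alignment 2

58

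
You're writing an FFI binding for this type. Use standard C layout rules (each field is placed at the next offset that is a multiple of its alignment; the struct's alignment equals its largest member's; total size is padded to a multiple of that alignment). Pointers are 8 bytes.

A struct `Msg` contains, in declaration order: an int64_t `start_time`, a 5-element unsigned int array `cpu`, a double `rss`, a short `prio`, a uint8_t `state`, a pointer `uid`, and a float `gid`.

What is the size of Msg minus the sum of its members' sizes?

0..8  start_time  (8B, 8-aligned)
8..28  cpu  (20B, 4-aligned)
28..32  -- padding (4B)
32..40  rss  (8B, 8-aligned)
40..42  prio  (2B, 2-aligned)
42..43  state  (1B, 1-aligned)
43..48  -- padding (5B)
48..56  uid  (8B, 8-aligned)
56..60  gid  (4B, 4-aligned)
60..64  -- tail padding (4B)
sizeof = 64, alignof = 8
data bytes 51, size 64 → padding 13

13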